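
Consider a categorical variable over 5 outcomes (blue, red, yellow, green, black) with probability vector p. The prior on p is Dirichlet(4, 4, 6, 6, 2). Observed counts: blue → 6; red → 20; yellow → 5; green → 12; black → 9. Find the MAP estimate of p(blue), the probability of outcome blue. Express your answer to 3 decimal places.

MAP estimate of p(blue) = 0.130

The posterior is Dirichlet(αᵢ + nᵢ) = Dirichlet(10, 24, 11, 18, 11).
For a Dirichlet(a₁,…,a_K) with all aᵢ > 1, the mode has j-th component (aⱼ − 1)/(Σaᵢ − K).
Here Σaᵢ = 74 and K = 5, so p(blue) = (10 − 1)/(74 − 5) = 9/69 ≈ 0.130.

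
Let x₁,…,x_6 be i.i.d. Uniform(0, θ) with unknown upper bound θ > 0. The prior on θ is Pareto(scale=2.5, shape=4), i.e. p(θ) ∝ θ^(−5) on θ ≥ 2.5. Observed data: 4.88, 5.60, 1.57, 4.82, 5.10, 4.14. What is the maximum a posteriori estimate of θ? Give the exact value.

θ̂_MAP = 5.60

The Uniform(0, θ) likelihood is θ^(−n) for θ ≥ max(xᵢ), zero otherwise. Here max(xᵢ) = 5.60.
Posterior ∝ θ^(−5) · θ^(−6) = θ^(−11) on θ ≥ max(2.5, 5.60) = 5.60.
This density is strictly decreasing in θ, so the posterior mode lies at the lower boundary of the support.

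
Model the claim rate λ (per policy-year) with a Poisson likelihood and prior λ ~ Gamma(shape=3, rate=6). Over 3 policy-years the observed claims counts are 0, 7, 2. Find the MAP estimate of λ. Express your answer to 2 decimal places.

Σxᵢ = 0+7+2 = 9, with n = 3.
Posterior ∝ λ^2e^(−6λ) · λ^9e^(−3λ) = λ^11e^(−9λ), i.e. Gamma(shape=12, rate=9).
The mode of a Gamma(a, b) with a ≥ 1 (shape–rate) is (a−1)/b = 11/9 ≈ 1.22.

λ̂_MAP = 1.22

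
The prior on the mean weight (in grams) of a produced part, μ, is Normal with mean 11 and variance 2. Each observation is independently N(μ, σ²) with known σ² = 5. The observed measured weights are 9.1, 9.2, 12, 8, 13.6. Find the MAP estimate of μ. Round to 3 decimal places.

n = 5; x̄ = (9.1 + 9.2 + 12 + 8 + 13.6)/5 = 51.9/5 = 10.38.
For a Normal prior and Normal likelihood with known variance, the posterior is Normal; its mode equals its mean, the precision-weighted average.
Prior precision 1/σ₀² = 1/2 = 0.5; data precision n/σ² = 5/5 = 1.
μ̂ = (0.5·11 + 1·10.38) / (0.5 + 1) = 15.88/1.5 = 794/75 ≈ 10.587.

μ̂_MAP = 10.587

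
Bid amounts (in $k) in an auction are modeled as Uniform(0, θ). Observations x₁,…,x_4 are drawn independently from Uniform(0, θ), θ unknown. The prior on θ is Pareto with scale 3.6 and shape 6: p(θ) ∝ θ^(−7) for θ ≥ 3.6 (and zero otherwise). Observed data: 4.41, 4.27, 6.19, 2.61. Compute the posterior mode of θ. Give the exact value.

θ̂_MAP = 6.19

The Uniform(0, θ) likelihood is θ^(−n) for θ ≥ max(xᵢ), zero otherwise. Here max(xᵢ) = 6.19.
Posterior ∝ θ^(−7) · θ^(−4) = θ^(−11) on θ ≥ max(3.6, 6.19) = 6.19.
This density is strictly decreasing in θ, so the posterior mode lies at the lower boundary of the support.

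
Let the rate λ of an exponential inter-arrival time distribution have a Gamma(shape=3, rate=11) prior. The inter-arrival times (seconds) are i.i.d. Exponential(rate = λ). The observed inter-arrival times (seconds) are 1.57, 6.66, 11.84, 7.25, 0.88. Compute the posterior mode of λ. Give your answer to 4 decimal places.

λ̂_MAP = 0.1786

The Exponential(rate=λ) likelihood is ∝ λ^n e^(−λΣtᵢ). Here n = 5 and Σtᵢ = 1.57 + 6.66 + 11.84 + 7.25 + 0.88 = 28.20.
Posterior ∝ λ^2e^(−11λ) · λ^5e^(−28.20λ) = λ^7e^(−39.20λ), i.e. Gamma(8, 39.20).
Mode = (a−1)/b = 7/39.20 ≈ 0.1786.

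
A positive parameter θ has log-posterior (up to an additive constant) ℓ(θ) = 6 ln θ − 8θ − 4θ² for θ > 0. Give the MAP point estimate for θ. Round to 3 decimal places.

ℓ'(θ) = 6/θ − 8 − 8θ. Setting this to zero and multiplying by θ: 8θ² + 8θ − 6 = 0.
θ = (−8 + √(8² + 4·8·6)) / (2·8) = (−8 + √256) / 16 = (−8 + 16)/16 = 1/2.
ℓ''(θ) = −6/θ² − 8 < 0, confirming a maximum.

θ̂_MAP = 0.500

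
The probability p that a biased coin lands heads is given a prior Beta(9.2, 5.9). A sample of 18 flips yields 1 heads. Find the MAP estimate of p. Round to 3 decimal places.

Prior: Beta(9.2, 5.9).
Data: 1 success in 18 trials. The binomial likelihood contributes p(1−p)^17, so the posterior is Beta(9.2+1, 5.9+17) = Beta(10.2, 22.9).
For Beta(a, b) with a, b > 1 the mode is (a−1)/(a+b−2) = 9.2/31.1 ≈ 0.296.

p̂_MAP = 0.296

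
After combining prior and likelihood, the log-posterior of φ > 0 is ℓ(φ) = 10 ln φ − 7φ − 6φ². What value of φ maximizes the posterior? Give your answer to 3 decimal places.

ℓ'(φ) = 10/φ − 7 − 12φ. Setting this to zero and multiplying by φ: 12φ² + 7φ − 10 = 0.
φ = (−7 + √(7² + 4·12·10)) / (2·12) = (−7 + √529) / 24 = (−7 + 23)/24 = 2/3.
ℓ''(φ) = −10/φ² − 12 < 0, confirming a maximum.

φ̂_MAP = 0.667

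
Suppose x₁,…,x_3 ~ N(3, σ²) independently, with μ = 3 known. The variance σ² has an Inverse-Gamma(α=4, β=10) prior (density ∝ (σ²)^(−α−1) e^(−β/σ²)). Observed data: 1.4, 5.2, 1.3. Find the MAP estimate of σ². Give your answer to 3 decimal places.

Sum of squared deviations about the known mean: SS = (1.4−3)² + (5.2−3)² + (1.3−3)² = 10.29.
The Normal likelihood contributes (σ²)^(−n/2) exp(−SS/(2σ²)), so the posterior is Inverse-Gamma(α + n/2, β + SS/2) = Inverse-Gamma(5.5, 15.145).
The mode of Inverse-Gamma(a, b) is b/(a+1) = 15.145/6.5 ≈ 2.330.

σ̂²_MAP = 2.330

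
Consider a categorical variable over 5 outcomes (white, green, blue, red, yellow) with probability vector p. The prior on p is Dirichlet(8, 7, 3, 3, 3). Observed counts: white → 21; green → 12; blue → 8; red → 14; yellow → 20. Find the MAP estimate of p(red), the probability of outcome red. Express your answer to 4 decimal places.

The posterior is Dirichlet(αᵢ + nᵢ) = Dirichlet(29, 19, 11, 17, 23).
For a Dirichlet(a₁,…,a_K) with all aᵢ > 1, the mode has j-th component (aⱼ − 1)/(Σaᵢ − K).
Here Σaᵢ = 99 and K = 5, so p(red) = (17 − 1)/(99 − 5) = 16/94 ≈ 0.1702.

MAP estimate of p(red) = 0.1702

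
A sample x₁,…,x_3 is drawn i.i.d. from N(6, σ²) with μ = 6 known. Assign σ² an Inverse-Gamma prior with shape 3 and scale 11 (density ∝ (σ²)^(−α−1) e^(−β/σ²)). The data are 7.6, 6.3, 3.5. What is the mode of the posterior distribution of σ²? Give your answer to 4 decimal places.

σ̂²_MAP = 2.8091

Sum of squared deviations about the known mean: SS = (7.6−6)² + (6.3−6)² + (3.5−6)² = 8.9.
The Normal likelihood contributes (σ²)^(−n/2) exp(−SS/(2σ²)), so the posterior is Inverse-Gamma(α + n/2, β + SS/2) = Inverse-Gamma(4.5, 15.45).
The mode of Inverse-Gamma(a, b) is b/(a+1) = 15.45/5.5 ≈ 2.8091.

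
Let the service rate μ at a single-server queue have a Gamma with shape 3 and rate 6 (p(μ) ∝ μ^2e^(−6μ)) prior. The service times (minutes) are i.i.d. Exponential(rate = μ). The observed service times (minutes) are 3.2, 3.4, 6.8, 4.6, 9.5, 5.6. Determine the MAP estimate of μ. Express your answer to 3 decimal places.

μ̂_MAP = 0.205

The Exponential(rate=μ) likelihood is ∝ μ^n e^(−μΣtᵢ). Here n = 6 and Σtᵢ = 3.2 + 3.4 + 6.8 + 4.6 + 9.5 + 5.6 = 33.1.
Posterior ∝ μ^2e^(−6μ) · μ^6e^(−33.1μ) = μ^8e^(−39.1μ), i.e. Gamma(9, 39.1).
Mode = (a−1)/b = 8/39.1 ≈ 0.205.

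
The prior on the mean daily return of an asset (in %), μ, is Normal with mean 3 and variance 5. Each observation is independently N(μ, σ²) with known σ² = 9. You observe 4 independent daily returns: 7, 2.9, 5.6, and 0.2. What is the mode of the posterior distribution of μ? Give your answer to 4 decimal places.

n = 4; x̄ = (7 + 2.9 + 5.6 + 0.2)/4 = 15.7/4 = 3.925.
For a Normal prior and Normal likelihood with known variance, the posterior is Normal; its mode equals its mean, the precision-weighted average.
Prior precision 1/σ₀² = 1/5 = 0.2; data precision n/σ² = 4/9.
μ̂ = (0.2·3 + (4/9)·3.925) / (0.2 + 4/9) = (211/90)/(29/45) = 211/58 ≈ 3.6379.

μ̂_MAP = 3.6379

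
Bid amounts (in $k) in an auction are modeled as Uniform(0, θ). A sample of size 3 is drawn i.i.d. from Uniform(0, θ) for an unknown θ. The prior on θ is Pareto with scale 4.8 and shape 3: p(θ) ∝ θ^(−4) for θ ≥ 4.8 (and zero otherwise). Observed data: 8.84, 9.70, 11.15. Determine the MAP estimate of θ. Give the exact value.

θ̂_MAP = 11.15

The Uniform(0, θ) likelihood is θ^(−n) for θ ≥ max(xᵢ), zero otherwise. Here max(xᵢ) = 11.15.
Posterior ∝ θ^(−4) · θ^(−3) = θ^(−7) on θ ≥ max(4.8, 11.15) = 11.15.
This density is strictly decreasing in θ, so the posterior mode lies at the lower boundary of the support.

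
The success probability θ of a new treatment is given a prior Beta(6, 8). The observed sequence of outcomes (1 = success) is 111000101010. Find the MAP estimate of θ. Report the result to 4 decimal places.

θ̂_MAP = 0.4583

Prior: Beta(6, 8).
Data: 6 successes in 12 trials (from the sequence). The binomial likelihood contributes θ^6(1−θ)^6, so the posterior is Beta(6+6, 8+6) = Beta(12, 14).
For Beta(a, b) with a, b > 1 the mode is (a−1)/(a+b−2) = 11/24 ≈ 0.4583.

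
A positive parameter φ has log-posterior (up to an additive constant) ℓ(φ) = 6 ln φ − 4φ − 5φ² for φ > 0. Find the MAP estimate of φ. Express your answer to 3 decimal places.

ℓ'(φ) = 6/φ − 4 − 10φ. Setting this to zero and multiplying by φ: 10φ² + 4φ − 6 = 0.
φ = (−4 + √(4² + 4·10·6)) / (2·10) = (−4 + √256) / 20 = (−4 + 16)/20 = 3/5.
ℓ''(φ) = −6/φ² − 10 < 0, confirming a maximum.

φ̂_MAP = 0.600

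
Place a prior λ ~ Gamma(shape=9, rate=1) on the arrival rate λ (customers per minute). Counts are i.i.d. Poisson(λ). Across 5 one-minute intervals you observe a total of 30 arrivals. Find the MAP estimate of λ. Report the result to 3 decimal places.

λ̂_MAP = 6.333

Σxᵢ = 30, n = 5.
Posterior ∝ λ^8e^(−1λ) · λ^30e^(−5λ) = λ^38e^(−6λ), i.e. Gamma(shape=39, rate=6).
The mode of a Gamma(a, b) with a ≥ 1 (shape–rate) is (a−1)/b = 38/6 ≈ 6.333.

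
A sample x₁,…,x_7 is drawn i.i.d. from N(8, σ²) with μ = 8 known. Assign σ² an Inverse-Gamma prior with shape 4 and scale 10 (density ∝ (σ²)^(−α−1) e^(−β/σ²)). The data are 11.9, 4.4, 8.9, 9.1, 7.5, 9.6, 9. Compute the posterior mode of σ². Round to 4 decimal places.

Sum of squared deviations about the known mean: SS = (11.9−8)² + (4.4−8)² + (8.9−8)² + (9.1−8)² + (7.5−8)² + (9.6−8)² + (9−8)² = 34.
The Normal likelihood contributes (σ²)^(−n/2) exp(−SS/(2σ²)), so the posterior is Inverse-Gamma(α + n/2, β + SS/2) = Inverse-Gamma(7.5, 27).
The mode of Inverse-Gamma(a, b) is b/(a+1) = 27/8.5 ≈ 3.1765.

σ̂²_MAP = 3.1765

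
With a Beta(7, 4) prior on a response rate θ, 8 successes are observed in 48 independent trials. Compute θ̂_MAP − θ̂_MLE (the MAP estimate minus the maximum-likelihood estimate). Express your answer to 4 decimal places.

Posterior is Beta(15, 44); MAP = (15−1)/(59−2) = 14/57 ≈ 0.24561.
MLE ignores the prior: θ̂_MLE = k/n = 8/48 ≈ 0.16667.
Difference = 14/57 − 8/48 = 3/38 ≈ 0.0789.

MAP − MLE = 0.0789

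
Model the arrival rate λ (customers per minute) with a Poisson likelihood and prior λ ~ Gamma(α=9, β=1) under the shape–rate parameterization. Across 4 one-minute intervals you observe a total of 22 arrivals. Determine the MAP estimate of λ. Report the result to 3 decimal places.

λ̂_MAP = 6.000

Σxᵢ = 22, n = 4.
Posterior ∝ λ^8e^(−1λ) · λ^22e^(−4λ) = λ^30e^(−5λ), i.e. Gamma(shape=31, rate=5).
The mode of a Gamma(a, b) with a ≥ 1 (shape–rate) is (a−1)/b = 30/5 ≈ 6.000.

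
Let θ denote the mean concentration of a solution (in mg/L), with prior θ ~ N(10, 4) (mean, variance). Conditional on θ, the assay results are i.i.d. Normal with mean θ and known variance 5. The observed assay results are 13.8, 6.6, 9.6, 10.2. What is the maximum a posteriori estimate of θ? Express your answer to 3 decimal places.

θ̂_MAP = 10.038

n = 4; x̄ = (13.8 + 6.6 + 9.6 + 10.2)/4 = 40.2/4 = 10.05.
For a Normal prior and Normal likelihood with known variance, the posterior is Normal; its mode equals its mean, the precision-weighted average.
Prior precision 1/σ₀² = 1/4 = 0.25; data precision n/σ² = 4/5 = 0.8.
θ̂ = (0.25·10 + 0.8·10.05) / (0.25 + 0.8) = 10.54/1.05 = 1054/105 ≈ 10.038.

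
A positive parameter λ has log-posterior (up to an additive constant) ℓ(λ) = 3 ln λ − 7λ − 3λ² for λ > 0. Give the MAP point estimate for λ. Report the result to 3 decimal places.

ℓ'(λ) = 3/λ − 7 − 6λ. Setting this to zero and multiplying by λ: 6λ² + 7λ − 3 = 0.
λ = (−7 + √(7² + 4·6·3)) / (2·6) = (−7 + √121) / 12 = (−7 + 11)/12 = 1/3.
ℓ''(λ) = −3/λ² − 6 < 0, confirming a maximum.

λ̂_MAP = 0.333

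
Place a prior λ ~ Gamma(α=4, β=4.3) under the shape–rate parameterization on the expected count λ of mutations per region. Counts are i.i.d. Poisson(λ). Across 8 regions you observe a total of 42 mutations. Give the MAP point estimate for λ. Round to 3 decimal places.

Σxᵢ = 42, n = 8.
Posterior ∝ λ^3e^(−4.3λ) · λ^42e^(−8λ) = λ^45e^(−12.3λ), i.e. Gamma(shape=46, rate=12.3).
The mode of a Gamma(a, b) with a ≥ 1 (shape–rate) is (a−1)/b = 45/12.3 ≈ 3.659.

λ̂_MAP = 3.659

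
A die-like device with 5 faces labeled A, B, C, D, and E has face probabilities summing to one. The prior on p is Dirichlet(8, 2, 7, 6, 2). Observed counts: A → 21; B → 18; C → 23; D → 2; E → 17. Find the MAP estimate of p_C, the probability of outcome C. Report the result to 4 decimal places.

MAP estimate of p_C = 0.2871

The posterior is Dirichlet(αᵢ + nᵢ) = Dirichlet(29, 20, 30, 8, 19).
For a Dirichlet(a₁,…,a_K) with all aᵢ > 1, the mode has j-th component (aⱼ − 1)/(Σaᵢ − K).
Here Σaᵢ = 106 and K = 5, so p_C = (30 − 1)/(106 − 5) = 29/101 ≈ 0.2871.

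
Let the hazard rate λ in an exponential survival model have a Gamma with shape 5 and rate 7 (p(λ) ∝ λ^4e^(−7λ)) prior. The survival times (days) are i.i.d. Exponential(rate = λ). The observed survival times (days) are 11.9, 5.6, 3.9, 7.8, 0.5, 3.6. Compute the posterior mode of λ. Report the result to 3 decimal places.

The Exponential(rate=λ) likelihood is ∝ λ^n e^(−λΣtᵢ). Here n = 6 and Σtᵢ = 11.9 + 5.6 + 3.9 + 7.8 + 0.5 + 3.6 = 33.3.
Posterior ∝ λ^4e^(−7λ) · λ^6e^(−33.3λ) = λ^10e^(−40.3λ), i.e. Gamma(11, 40.3).
Mode = (a−1)/b = 10/40.3 ≈ 0.248.

λ̂_MAP = 0.248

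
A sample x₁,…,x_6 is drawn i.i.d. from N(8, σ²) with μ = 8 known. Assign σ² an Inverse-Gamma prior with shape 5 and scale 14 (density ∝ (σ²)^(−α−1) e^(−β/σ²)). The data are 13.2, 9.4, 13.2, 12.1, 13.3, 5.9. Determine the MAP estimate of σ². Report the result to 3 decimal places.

σ̂²_MAP = 7.408

Sum of squared deviations about the known mean: SS = (13.2−8)² + (9.4−8)² + (13.2−8)² + (12.1−8)² + (13.3−8)² + (5.9−8)² = 105.35.
The Normal likelihood contributes (σ²)^(−n/2) exp(−SS/(2σ²)), so the posterior is Inverse-Gamma(α + n/2, β + SS/2) = Inverse-Gamma(8, 66.675).
The mode of Inverse-Gamma(a, b) is b/(a+1) = 66.675/9 ≈ 7.408.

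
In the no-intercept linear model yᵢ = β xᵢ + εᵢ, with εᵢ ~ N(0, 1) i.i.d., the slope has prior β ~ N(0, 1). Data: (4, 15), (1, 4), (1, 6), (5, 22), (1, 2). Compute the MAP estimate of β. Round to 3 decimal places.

β̂_MAP = 4.044

log p(β | y) = −Σ(yᵢ − βxᵢ)²/(2·1) − β²/(2·1) + const.
Setting the derivative to zero: Σxᵢ(yᵢ − βxᵢ)/1 − β/1 = 0, so β = Σxᵢyᵢ / (Σxᵢ² + σ²/τ²).
Σxᵢyᵢ = 4·15 + 1·4 + 1·6 + 5·22 + 1·2 = 182; Σxᵢ² = 44; σ²/τ² = 1.
β̂_MAP = 182 / (44 + 1) = 182/45 ≈ 4.044.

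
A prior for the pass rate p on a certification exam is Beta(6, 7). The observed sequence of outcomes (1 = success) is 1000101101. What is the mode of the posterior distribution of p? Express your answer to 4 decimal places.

p̂_MAP = 0.4762

Prior: Beta(6, 7).
Data: 5 successes in 10 trials (from the sequence). The binomial likelihood contributes p^5(1−p)^5, so the posterior is Beta(6+5, 7+5) = Beta(11, 12).
For Beta(a, b) with a, b > 1 the mode is (a−1)/(a+b−2) = 10/21 ≈ 0.4762.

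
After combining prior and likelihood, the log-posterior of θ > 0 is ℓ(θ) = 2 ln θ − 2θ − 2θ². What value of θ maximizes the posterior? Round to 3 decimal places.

ℓ'(θ) = 2/θ − 2 − 4θ. Setting this to zero and multiplying by θ: 4θ² + 2θ − 2 = 0.
θ = (−2 + √(2² + 4·4·2)) / (2·4) = (−2 + √36) / 8 = (−2 + 6)/8 = 1/2.
ℓ''(θ) = −2/θ² − 4 < 0, confirming a maximum.

θ̂_MAP = 0.500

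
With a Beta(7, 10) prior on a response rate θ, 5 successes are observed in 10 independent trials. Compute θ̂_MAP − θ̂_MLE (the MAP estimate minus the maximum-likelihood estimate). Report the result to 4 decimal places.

Posterior is Beta(12, 15); MAP = (12−1)/(27−2) = 11/25 ≈ 0.44000.
MLE ignores the prior: θ̂_MLE = k/n = 5/10 ≈ 0.50000.
Difference = 11/25 − 5/10 = -3/50 ≈ -0.0600.

MAP − MLE = -0.0600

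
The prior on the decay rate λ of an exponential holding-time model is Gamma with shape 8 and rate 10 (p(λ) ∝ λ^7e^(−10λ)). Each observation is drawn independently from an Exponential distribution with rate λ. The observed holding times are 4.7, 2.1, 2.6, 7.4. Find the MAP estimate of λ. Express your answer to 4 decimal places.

λ̂_MAP = 0.4104

The Exponential(rate=λ) likelihood is ∝ λ^n e^(−λΣtᵢ). Here n = 4 and Σtᵢ = 4.7 + 2.1 + 2.6 + 7.4 = 16.8.
Posterior ∝ λ^7e^(−10λ) · λ^4e^(−16.8λ) = λ^11e^(−26.8λ), i.e. Gamma(12, 26.8).
Mode = (a−1)/b = 11/26.8 ≈ 0.4104.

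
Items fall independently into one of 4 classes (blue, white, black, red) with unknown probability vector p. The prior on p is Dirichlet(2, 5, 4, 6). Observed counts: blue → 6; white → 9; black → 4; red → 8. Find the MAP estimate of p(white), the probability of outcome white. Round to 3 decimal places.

MAP estimate of p(white) = 0.325

The posterior is Dirichlet(αᵢ + nᵢ) = Dirichlet(8, 14, 8, 14).
For a Dirichlet(a₁,…,a_K) with all aᵢ > 1, the mode has j-th component (aⱼ − 1)/(Σaᵢ − K).
Here Σaᵢ = 44 and K = 4, so p(white) = (14 − 1)/(44 − 4) = 13/40 ≈ 0.325.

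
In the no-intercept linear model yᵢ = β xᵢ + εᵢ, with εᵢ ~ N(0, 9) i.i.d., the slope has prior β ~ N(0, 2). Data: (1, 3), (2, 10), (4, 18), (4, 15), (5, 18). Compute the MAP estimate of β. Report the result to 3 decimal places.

β̂_MAP = 3.684

log p(β | y) = −Σ(yᵢ − βxᵢ)²/(2·9) − β²/(2·2) + const.
Setting the derivative to zero: Σxᵢ(yᵢ − βxᵢ)/9 − β/2 = 0, so β = Σxᵢyᵢ / (Σxᵢ² + σ²/τ²).
Σxᵢyᵢ = 1·3 + 2·10 + 4·18 + 4·15 + 5·18 = 245; Σxᵢ² = 62; σ²/τ² = 4.5.
β̂_MAP = 245 / (62 + 4.5) = 245/66.5 ≈ 3.684.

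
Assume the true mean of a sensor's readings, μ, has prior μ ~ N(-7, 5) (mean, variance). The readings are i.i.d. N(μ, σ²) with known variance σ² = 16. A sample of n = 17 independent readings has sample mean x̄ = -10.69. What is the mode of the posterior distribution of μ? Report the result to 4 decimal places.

μ̂_MAP = -10.1054

n = 17, x̄ = -10.69.
For a Normal prior and Normal likelihood with known variance, the posterior is Normal; its mode equals its mean, the precision-weighted average.
Prior precision 1/σ₀² = 1/5 = 0.2; data precision n/σ² = 17/16 = 1.0625.
μ̂ = (0.2·(-7) + 1.0625·(-10.69)) / (0.2 + 1.0625) = (-12.758125)/1.2625 = -20413/2020 ≈ -10.1054.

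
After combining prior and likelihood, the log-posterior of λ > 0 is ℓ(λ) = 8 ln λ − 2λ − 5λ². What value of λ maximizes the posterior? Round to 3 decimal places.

ℓ'(λ) = 8/λ − 2 − 10λ. Setting this to zero and multiplying by λ: 10λ² + 2λ − 8 = 0.
λ = (−2 + √(2² + 4·10·8)) / (2·10) = (−2 + √324) / 20 = (−2 + 18)/20 = 4/5.
ℓ''(λ) = −8/λ² − 10 < 0, confirming a maximum.

λ̂_MAP = 0.800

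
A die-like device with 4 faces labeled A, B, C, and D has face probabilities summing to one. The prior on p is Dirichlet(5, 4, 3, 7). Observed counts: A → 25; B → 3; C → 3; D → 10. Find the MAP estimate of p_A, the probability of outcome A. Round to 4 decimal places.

The posterior is Dirichlet(αᵢ + nᵢ) = Dirichlet(30, 7, 6, 17).
For a Dirichlet(a₁,…,a_K) with all aᵢ > 1, the mode has j-th component (aⱼ − 1)/(Σaᵢ − K).
Here Σaᵢ = 60 and K = 4, so p_A = (30 − 1)/(60 − 4) = 29/56 ≈ 0.5179.

MAP estimate of p_A = 0.5179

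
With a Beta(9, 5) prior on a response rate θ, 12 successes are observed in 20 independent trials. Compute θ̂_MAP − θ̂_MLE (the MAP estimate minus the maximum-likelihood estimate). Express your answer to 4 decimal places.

MAP − MLE = 0.0250

Posterior is Beta(21, 13); MAP = (21−1)/(34−2) = 20/32 ≈ 0.62500.
MLE ignores the prior: θ̂_MLE = k/n = 12/20 ≈ 0.60000.
Difference = 20/32 − 12/20 = 1/40 ≈ 0.0250.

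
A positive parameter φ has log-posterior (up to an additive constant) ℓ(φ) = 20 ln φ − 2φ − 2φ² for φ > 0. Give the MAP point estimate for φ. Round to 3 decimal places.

ℓ'(φ) = 20/φ − 2 − 4φ. Setting this to zero and multiplying by φ: 4φ² + 2φ − 20 = 0.
φ = (−2 + √(2² + 4·4·20)) / (2·4) = (−2 + √324) / 8 = (−2 + 18)/8 = 2.
ℓ''(φ) = −20/φ² − 4 < 0, confirming a maximum.

φ̂_MAP = 2.000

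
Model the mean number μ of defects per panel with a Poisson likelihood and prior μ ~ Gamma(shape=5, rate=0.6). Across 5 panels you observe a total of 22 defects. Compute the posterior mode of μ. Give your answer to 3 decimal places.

μ̂_MAP = 4.643

Σxᵢ = 22, n = 5.
Posterior ∝ μ^4e^(−0.6μ) · μ^22e^(−5μ) = μ^26e^(−5.6μ), i.e. Gamma(shape=27, rate=5.6).
The mode of a Gamma(a, b) with a ≥ 1 (shape–rate) is (a−1)/b = 26/5.6 ≈ 4.643.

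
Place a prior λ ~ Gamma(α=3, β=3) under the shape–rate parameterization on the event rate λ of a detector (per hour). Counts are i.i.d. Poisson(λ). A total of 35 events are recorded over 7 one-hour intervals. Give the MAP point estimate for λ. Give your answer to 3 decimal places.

λ̂_MAP = 3.700

Σxᵢ = 35, n = 7.
Posterior ∝ λ^2e^(−3λ) · λ^35e^(−7λ) = λ^37e^(−10λ), i.e. Gamma(shape=38, rate=10).
The mode of a Gamma(a, b) with a ≥ 1 (shape–rate) is (a−1)/b = 37/10 ≈ 3.700.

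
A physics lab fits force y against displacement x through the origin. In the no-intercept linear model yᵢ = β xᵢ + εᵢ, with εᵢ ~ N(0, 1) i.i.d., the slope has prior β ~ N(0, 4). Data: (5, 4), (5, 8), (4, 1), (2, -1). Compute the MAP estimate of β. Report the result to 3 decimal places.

β̂_MAP = 0.883

log p(β | y) = −Σ(yᵢ − βxᵢ)²/(2·1) − β²/(2·4) + const.
Setting the derivative to zero: Σxᵢ(yᵢ − βxᵢ)/1 − β/4 = 0, so β = Σxᵢyᵢ / (Σxᵢ² + σ²/τ²).
Σxᵢyᵢ = 5·4 + 5·8 + 4·1 + 2·(-1) = 62; Σxᵢ² = 70; σ²/τ² = 0.25.
β̂_MAP = 62 / (70 + 0.25) = 62/70.25 ≈ 0.883.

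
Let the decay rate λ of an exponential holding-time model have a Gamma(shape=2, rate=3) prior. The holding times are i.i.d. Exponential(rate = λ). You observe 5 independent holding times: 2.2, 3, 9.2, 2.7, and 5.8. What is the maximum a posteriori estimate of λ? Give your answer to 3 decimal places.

The Exponential(rate=λ) likelihood is ∝ λ^n e^(−λΣtᵢ). Here n = 5 and Σtᵢ = 2.2 + 3 + 9.2 + 2.7 + 5.8 = 22.9.
Posterior ∝ λe^(−3λ) · λ^5e^(−22.9λ) = λ^6e^(−25.9λ), i.e. Gamma(7, 25.9).
Mode = (a−1)/b = 6/25.9 ≈ 0.232.

λ̂_MAP = 0.232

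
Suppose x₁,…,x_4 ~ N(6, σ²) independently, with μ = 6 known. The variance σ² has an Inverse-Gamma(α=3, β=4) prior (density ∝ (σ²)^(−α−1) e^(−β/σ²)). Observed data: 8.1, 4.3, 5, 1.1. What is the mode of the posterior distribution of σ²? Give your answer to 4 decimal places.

Sum of squared deviations about the known mean: SS = (8.1−6)² + (4.3−6)² + (5−6)² + (1.1−6)² = 32.31.
The Normal likelihood contributes (σ²)^(−n/2) exp(−SS/(2σ²)), so the posterior is Inverse-Gamma(α + n/2, β + SS/2) = Inverse-Gamma(5, 20.155).
The mode of Inverse-Gamma(a, b) is b/(a+1) = 20.155/6 ≈ 3.3592.

σ̂²_MAP = 3.3592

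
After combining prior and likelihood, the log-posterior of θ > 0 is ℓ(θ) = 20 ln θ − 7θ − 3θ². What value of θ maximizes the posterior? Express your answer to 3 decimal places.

θ̂_MAP = 1.333

ℓ'(θ) = 20/θ − 7 − 6θ. Setting this to zero and multiplying by θ: 6θ² + 7θ − 20 = 0.
θ = (−7 + √(7² + 4·6·20)) / (2·6) = (−7 + √529) / 12 = (−7 + 23)/12 = 4/3.
ℓ''(θ) = −20/θ² − 6 < 0, confirming a maximum.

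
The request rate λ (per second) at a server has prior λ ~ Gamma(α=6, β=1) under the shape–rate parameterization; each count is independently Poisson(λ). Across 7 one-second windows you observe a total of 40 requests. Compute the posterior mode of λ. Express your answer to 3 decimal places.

λ̂_MAP = 5.625

Σxᵢ = 40, n = 7.
Posterior ∝ λ^5e^(−1λ) · λ^40e^(−7λ) = λ^45e^(−8λ), i.e. Gamma(shape=46, rate=8).
The mode of a Gamma(a, b) with a ≥ 1 (shape–rate) is (a−1)/b = 45/8 ≈ 5.625.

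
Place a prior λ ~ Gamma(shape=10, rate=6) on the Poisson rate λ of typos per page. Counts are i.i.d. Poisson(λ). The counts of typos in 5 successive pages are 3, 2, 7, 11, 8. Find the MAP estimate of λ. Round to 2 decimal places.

Σxᵢ = 3+2+7+11+8 = 31, with n = 5.
Posterior ∝ λ^9e^(−6λ) · λ^31e^(−5λ) = λ^40e^(−11λ), i.e. Gamma(shape=41, rate=11).
The mode of a Gamma(a, b) with a ≥ 1 (shape–rate) is (a−1)/b = 40/11 ≈ 3.64.

λ̂_MAP = 3.64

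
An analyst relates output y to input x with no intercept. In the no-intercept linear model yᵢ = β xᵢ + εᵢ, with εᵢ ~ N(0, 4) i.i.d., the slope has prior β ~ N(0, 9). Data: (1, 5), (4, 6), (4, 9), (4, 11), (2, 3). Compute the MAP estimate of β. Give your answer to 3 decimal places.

log p(β | y) = −Σ(yᵢ − βxᵢ)²/(2·4) − β²/(2·9) + const.
Setting the derivative to zero: Σxᵢ(yᵢ − βxᵢ)/4 − β/9 = 0, so β = Σxᵢyᵢ / (Σxᵢ² + σ²/τ²).
Σxᵢyᵢ = 1·5 + 4·6 + 4·9 + 4·11 + 2·3 = 115; Σxᵢ² = 53; σ²/τ² = 4/9.
β̂_MAP = 115 / (53 + 4/9) = 115/(481/9) = 1035/481 ≈ 2.152.

β̂_MAP = 2.152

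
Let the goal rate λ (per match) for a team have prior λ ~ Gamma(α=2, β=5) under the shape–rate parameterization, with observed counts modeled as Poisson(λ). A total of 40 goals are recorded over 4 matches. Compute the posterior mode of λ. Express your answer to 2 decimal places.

Σxᵢ = 40, n = 4.
Posterior ∝ λe^(−5λ) · λ^40e^(−4λ) = λ^41e^(−9λ), i.e. Gamma(shape=42, rate=9).
The mode of a Gamma(a, b) with a ≥ 1 (shape–rate) is (a−1)/b = 41/9 ≈ 4.56.

λ̂_MAP = 4.56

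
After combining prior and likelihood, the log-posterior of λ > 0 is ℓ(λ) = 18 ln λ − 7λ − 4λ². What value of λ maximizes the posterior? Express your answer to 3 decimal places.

λ̂_MAP = 1.125

ℓ'(λ) = 18/λ − 7 − 8λ. Setting this to zero and multiplying by λ: 8λ² + 7λ − 18 = 0.
λ = (−7 + √(7² + 4·8·18)) / (2·8) = (−7 + √625) / 16 = (−7 + 25)/16 = 9/8.
ℓ''(λ) = −18/λ² − 8 < 0, confirming a maximum.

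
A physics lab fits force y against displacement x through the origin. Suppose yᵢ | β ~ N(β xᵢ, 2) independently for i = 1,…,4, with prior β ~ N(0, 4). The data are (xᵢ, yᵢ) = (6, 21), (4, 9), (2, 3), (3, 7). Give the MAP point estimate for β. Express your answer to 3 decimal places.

β̂_MAP = 2.885

log p(β | y) = −Σ(yᵢ − βxᵢ)²/(2·2) − β²/(2·4) + const.
Setting the derivative to zero: Σxᵢ(yᵢ − βxᵢ)/2 − β/4 = 0, so β = Σxᵢyᵢ / (Σxᵢ² + σ²/τ²).
Σxᵢyᵢ = 6·21 + 4·9 + 2·3 + 3·7 = 189; Σxᵢ² = 65; σ²/τ² = 0.5.
β̂_MAP = 189 / (65 + 0.5) = 189/65.5 ≈ 2.885.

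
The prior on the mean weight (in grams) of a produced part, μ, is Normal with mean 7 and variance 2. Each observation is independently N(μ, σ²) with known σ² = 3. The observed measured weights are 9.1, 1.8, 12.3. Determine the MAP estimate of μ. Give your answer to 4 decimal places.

n = 3; x̄ = (9.1 + 1.8 + 12.3)/3 = 23.2/3 = 116/15 ≈ 7.7333.
For a Normal prior and Normal likelihood with known variance, the posterior is Normal; its mode equals its mean, the precision-weighted average.
Prior precision 1/σ₀² = 1/2 = 0.5; data precision n/σ² = 3/3 = 1.
μ̂ = (0.5·7 + 1·(116/15)) / (0.5 + 1) = (337/30)/1.5 = 337/45 ≈ 7.4889.

μ̂_MAP = 7.4889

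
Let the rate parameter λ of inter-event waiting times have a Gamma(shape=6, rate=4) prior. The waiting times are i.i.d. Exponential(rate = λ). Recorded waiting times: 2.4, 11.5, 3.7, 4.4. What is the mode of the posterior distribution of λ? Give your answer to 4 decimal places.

λ̂_MAP = 0.3462

The Exponential(rate=λ) likelihood is ∝ λ^n e^(−λΣtᵢ). Here n = 4 and Σtᵢ = 2.4 + 11.5 + 3.7 + 4.4 = 22.
Posterior ∝ λ^5e^(−4λ) · λ^4e^(−22λ) = λ^9e^(−26λ), i.e. Gamma(10, 26).
Mode = (a−1)/b = 9/26 ≈ 0.3462.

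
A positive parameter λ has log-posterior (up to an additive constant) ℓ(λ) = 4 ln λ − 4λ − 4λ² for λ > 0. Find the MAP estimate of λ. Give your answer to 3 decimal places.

λ̂_MAP = 0.500

ℓ'(λ) = 4/λ − 4 − 8λ. Setting this to zero and multiplying by λ: 8λ² + 4λ − 4 = 0.
λ = (−4 + √(4² + 4·8·4)) / (2·8) = (−4 + √144) / 16 = (−4 + 12)/16 = 1/2.
ℓ''(λ) = −4/λ² − 8 < 0, confirming a maximum.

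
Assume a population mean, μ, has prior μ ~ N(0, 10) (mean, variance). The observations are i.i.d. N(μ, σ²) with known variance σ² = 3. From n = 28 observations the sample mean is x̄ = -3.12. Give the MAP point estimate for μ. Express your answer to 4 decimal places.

μ̂_MAP = -3.0869

n = 28, x̄ = -3.12.
For a Normal prior and Normal likelihood with known variance, the posterior is Normal; its mode equals its mean, the precision-weighted average.
Prior precision 1/σ₀² = 1/10 = 0.1; data precision n/σ² = 28/3.
μ̂ = (0.1·0 + (28/3)·(-3.12)) / (0.1 + 28/3) = (-29.12)/(283/30) = -4368/1415 ≈ -3.0869.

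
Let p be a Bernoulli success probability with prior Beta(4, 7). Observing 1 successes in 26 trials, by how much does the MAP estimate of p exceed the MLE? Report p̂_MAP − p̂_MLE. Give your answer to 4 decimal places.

Posterior is Beta(5, 32); MAP = (5−1)/(37−2) = 4/35 ≈ 0.11429.
MLE ignores the prior: p̂_MLE = k/n = 1/26 ≈ 0.03846.
Difference = 4/35 − 1/26 = 69/910 ≈ 0.0758.

MAP − MLE = 0.0758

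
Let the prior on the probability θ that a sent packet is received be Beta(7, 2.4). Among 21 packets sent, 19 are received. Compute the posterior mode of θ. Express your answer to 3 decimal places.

Prior: Beta(7, 2.4).
Data: 19 successes in 21 trials. The binomial likelihood contributes θ^19(1−θ)^2, so the posterior is Beta(7+19, 2.4+2) = Beta(26, 4.4).
For Beta(a, b) with a, b > 1 the mode is (a−1)/(a+b−2) = 25/28.4 ≈ 0.880.

θ̂_MAP = 0.880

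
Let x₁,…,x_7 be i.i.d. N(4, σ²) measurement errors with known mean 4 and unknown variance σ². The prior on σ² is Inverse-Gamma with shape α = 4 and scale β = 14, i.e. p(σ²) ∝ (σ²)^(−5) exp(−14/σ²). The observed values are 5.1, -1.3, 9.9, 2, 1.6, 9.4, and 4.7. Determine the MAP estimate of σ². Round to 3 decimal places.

σ̂²_MAP = 7.736

Sum of squared deviations about the known mean: SS = (5.1−4)² + (-1.3−4)² + (9.9−4)² + (2−4)² + (1.6−4)² + (9.4−4)² + (4.7−4)² = 103.52.
The Normal likelihood contributes (σ²)^(−n/2) exp(−SS/(2σ²)), so the posterior is Inverse-Gamma(α + n/2, β + SS/2) = Inverse-Gamma(7.5, 65.76).
The mode of Inverse-Gamma(a, b) is b/(a+1) = 65.76/8.5 ≈ 7.736.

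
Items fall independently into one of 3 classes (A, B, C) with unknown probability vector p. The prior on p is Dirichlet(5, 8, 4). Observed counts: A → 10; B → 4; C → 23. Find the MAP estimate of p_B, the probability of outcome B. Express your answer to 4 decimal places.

The posterior is Dirichlet(αᵢ + nᵢ) = Dirichlet(15, 12, 27).
For a Dirichlet(a₁,…,a_K) with all aᵢ > 1, the mode has j-th component (aⱼ − 1)/(Σaᵢ − K).
Here Σaᵢ = 54 and K = 3, so p_B = (12 − 1)/(54 − 3) = 11/51 ≈ 0.2157.

MAP estimate of p_B = 0.2157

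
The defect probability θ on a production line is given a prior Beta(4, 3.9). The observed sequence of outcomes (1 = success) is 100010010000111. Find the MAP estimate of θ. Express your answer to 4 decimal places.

Prior: Beta(4, 3.9).
Data: 6 successes in 15 trials (from the sequence). The binomial likelihood contributes θ^6(1−θ)^9, so the posterior is Beta(4+6, 3.9+9) = Beta(10, 12.9).
For Beta(a, b) with a, b > 1 the mode is (a−1)/(a+b−2) = 9/20.9 ≈ 0.4306.

θ̂_MAP = 0.4306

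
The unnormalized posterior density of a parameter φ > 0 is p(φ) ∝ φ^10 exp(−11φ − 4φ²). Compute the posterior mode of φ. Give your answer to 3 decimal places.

ℓ'(φ) = 10/φ − 11 − 8φ. Setting this to zero and multiplying by φ: 8φ² + 11φ − 10 = 0.
φ = (−11 + √(11² + 4·8·10)) / (2·8) = (−11 + √441) / 16 = (−11 + 21)/16 = 5/8.
ℓ''(φ) = −10/φ² − 8 < 0, confirming a maximum.

φ̂_MAP = 0.625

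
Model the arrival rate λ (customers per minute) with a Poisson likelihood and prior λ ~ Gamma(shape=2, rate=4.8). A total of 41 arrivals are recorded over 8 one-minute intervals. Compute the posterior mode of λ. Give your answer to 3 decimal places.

Σxᵢ = 41, n = 8.
Posterior ∝ λe^(−4.8λ) · λ^41e^(−8λ) = λ^42e^(−12.8λ), i.e. Gamma(shape=43, rate=12.8).
The mode of a Gamma(a, b) with a ≥ 1 (shape–rate) is (a−1)/b = 42/12.8 ≈ 3.281.

λ̂_MAP = 3.281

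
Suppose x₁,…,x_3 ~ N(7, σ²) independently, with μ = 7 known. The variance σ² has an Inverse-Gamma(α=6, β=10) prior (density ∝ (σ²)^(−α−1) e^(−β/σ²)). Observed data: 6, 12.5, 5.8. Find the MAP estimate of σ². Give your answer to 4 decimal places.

Sum of squared deviations about the known mean: SS = (6−7)² + (12.5−7)² + (5.8−7)² = 32.69.
The Normal likelihood contributes (σ²)^(−n/2) exp(−SS/(2σ²)), so the posterior is Inverse-Gamma(α + n/2, β + SS/2) = Inverse-Gamma(7.5, 26.345).
The mode of Inverse-Gamma(a, b) is b/(a+1) = 26.345/8.5 ≈ 3.0994.

σ̂²_MAP = 3.0994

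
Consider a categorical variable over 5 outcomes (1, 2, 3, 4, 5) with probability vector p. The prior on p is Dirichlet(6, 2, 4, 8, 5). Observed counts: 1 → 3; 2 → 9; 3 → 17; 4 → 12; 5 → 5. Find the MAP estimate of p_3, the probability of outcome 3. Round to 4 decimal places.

MAP estimate: 0.3030

The posterior is Dirichlet(αᵢ + nᵢ) = Dirichlet(9, 11, 21, 20, 10).
For a Dirichlet(a₁,…,a_K) with all aᵢ > 1, the mode has j-th component (aⱼ − 1)/(Σaᵢ − K).
Here Σaᵢ = 71 and K = 5, so p_3 = (21 − 1)/(71 − 5) = 20/66 ≈ 0.3030.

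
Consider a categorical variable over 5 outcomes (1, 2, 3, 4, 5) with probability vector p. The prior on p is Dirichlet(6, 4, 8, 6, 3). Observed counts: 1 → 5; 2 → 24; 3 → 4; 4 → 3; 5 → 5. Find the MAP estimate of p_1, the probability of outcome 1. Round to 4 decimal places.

MAP estimate: 0.1587

The posterior is Dirichlet(αᵢ + nᵢ) = Dirichlet(11, 28, 12, 9, 8).
For a Dirichlet(a₁,…,a_K) with all aᵢ > 1, the mode has j-th component (aⱼ − 1)/(Σaᵢ − K).
Here Σaᵢ = 68 and K = 5, so p_1 = (11 − 1)/(68 − 5) = 10/63 ≈ 0.1587.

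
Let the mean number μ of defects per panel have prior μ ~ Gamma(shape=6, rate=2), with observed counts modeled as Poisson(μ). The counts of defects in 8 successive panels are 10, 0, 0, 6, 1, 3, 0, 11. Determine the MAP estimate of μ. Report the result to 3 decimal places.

Σxᵢ = 10+0+0+6+1+3+0+11 = 31, with n = 8.
Posterior ∝ μ^5e^(−2μ) · μ^31e^(−8μ) = μ^36e^(−10μ), i.e. Gamma(shape=37, rate=10).
The mode of a Gamma(a, b) with a ≥ 1 (shape–rate) is (a−1)/b = 36/10 ≈ 3.600.

μ̂_MAP = 3.600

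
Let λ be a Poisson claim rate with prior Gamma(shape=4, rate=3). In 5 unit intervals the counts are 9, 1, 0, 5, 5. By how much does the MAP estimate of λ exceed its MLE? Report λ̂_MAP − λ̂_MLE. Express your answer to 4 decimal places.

Σxᵢ = 20. Posterior is Gamma(24, 8); MAP = (24−1)/8 = 23/8 ≈ 2.87500.
MLE = x̄ = 20/5 ≈ 4.00000.
Difference = 23/8 − 20/5 = -9/8 ≈ -1.1250.

MAP − MLE = -1.1250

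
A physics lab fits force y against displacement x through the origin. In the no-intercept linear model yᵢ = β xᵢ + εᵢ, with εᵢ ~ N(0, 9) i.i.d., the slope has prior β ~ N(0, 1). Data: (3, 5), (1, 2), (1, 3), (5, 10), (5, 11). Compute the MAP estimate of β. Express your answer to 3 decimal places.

β̂_MAP = 1.786

log p(β | y) = −Σ(yᵢ − βxᵢ)²/(2·9) − β²/(2·1) + const.
Setting the derivative to zero: Σxᵢ(yᵢ − βxᵢ)/9 − β/1 = 0, so β = Σxᵢyᵢ / (Σxᵢ² + σ²/τ²).
Σxᵢyᵢ = 3·5 + 1·2 + 1·3 + 5·10 + 5·11 = 125; Σxᵢ² = 61; σ²/τ² = 9.
β̂_MAP = 125 / (61 + 9) = 125/70 ≈ 1.786.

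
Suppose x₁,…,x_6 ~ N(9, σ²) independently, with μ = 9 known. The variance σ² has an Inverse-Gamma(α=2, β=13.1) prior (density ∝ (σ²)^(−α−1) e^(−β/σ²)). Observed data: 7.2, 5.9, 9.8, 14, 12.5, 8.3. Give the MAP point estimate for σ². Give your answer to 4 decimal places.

σ̂²_MAP = 6.4525

Sum of squared deviations about the known mean: SS = (7.2−9)² + (5.9−9)² + (9.8−9)² + (14−9)² + (12.5−9)² + (8.3−9)² = 51.23.
The Normal likelihood contributes (σ²)^(−n/2) exp(−SS/(2σ²)), so the posterior is Inverse-Gamma(α + n/2, β + SS/2) = Inverse-Gamma(5, 38.715).
The mode of Inverse-Gamma(a, b) is b/(a+1) = 38.715/6 ≈ 6.4525.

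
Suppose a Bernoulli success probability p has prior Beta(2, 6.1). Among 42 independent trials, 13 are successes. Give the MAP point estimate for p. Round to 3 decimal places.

Prior: Beta(2, 6.1).
Data: 13 successes in 42 trials. The binomial likelihood contributes p^13(1−p)^29, so the posterior is Beta(2+13, 6.1+29) = Beta(15, 35.1).
For Beta(a, b) with a, b > 1 the mode is (a−1)/(a+b−2) = 14/48.1 ≈ 0.291.

p̂_MAP = 0.291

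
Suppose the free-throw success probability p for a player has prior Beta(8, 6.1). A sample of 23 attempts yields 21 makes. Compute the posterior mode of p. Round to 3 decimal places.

Prior: Beta(8, 6.1).
Data: 21 successes in 23 trials. The binomial likelihood contributes p^21(1−p)^2, so the posterior is Beta(8+21, 6.1+2) = Beta(29, 8.1).
For Beta(a, b) with a, b > 1 the mode is (a−1)/(a+b−2) = 28/35.1 ≈ 0.798.

p̂_MAP = 0.798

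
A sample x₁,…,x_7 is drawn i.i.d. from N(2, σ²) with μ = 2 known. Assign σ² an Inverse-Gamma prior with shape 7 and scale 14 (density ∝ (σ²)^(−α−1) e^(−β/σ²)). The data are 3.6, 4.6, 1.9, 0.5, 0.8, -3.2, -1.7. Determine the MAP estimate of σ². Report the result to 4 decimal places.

σ̂²_MAP = 3.5543

Sum of squared deviations about the known mean: SS = (3.6−2)² + (4.6−2)² + (1.9−2)² + (0.5−2)² + (0.8−2)² + (-3.2−2)² + (-1.7−2)² = 53.75.
The Normal likelihood contributes (σ²)^(−n/2) exp(−SS/(2σ²)), so the posterior is Inverse-Gamma(α + n/2, β + SS/2) = Inverse-Gamma(10.5, 40.875).
The mode of Inverse-Gamma(a, b) is b/(a+1) = 40.875/11.5 ≈ 3.5543.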